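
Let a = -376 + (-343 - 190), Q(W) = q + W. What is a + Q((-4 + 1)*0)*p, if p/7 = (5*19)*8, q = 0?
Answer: -909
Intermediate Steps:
p = 5320 (p = 7*((5*19)*8) = 7*(95*8) = 7*760 = 5320)
Q(W) = W (Q(W) = 0 + W = W)
a = -909 (a = -376 - 533 = -909)
a + Q((-4 + 1)*0)*p = -909 + ((-4 + 1)*0)*5320 = -909 - 3*0*5320 = -909 + 0*5320 = -909 + 0 = -909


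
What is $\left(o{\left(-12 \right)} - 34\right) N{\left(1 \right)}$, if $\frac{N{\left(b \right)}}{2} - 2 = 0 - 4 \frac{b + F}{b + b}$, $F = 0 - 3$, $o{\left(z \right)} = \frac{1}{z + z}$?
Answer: $- \frac{817}{2} \approx -408.5$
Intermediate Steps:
$o{\left(z \right)} = \frac{1}{2 z}$
$F = -3$ ($F = 0 - 3 = -3$)
$N{\left(b \right)} = 4 - \frac{4 \left(-3 + b\right)}{b}$ ($N{\left(b \right)} = 4 + 2 \left(0 - 4 \frac{b - 3}{b + b}\right) = 4 + 2 \left(0 - 4 \frac{-3 + b}{2 b}\right) = 4 + 2 \left(0 - \frac{2 \left(-3 + b\right)}{b}\right) = 4 + 2 \left(- \frac{2 \left(-3 + b\right)}{b}\right) = 4 - \frac{4 \left(-3 + b\right)}{b}$)
$\left(o{\left(-12 \right)} - 34\right) N{\left(1 \right)} = \left(\frac{1}{2 \left(-12\right)} - 34\right) \frac{12}{1} = \left(\frac{1}{2} \left(- \frac{1}{12}\right) - 34\right) 12 \cdot 1 = \left(- \frac{1}{24} - 34\right) 12 = \left(- \frac{817}{24}\right) 12 = - \frac{817}{2}$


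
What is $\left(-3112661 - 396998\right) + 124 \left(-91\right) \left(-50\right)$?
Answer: $-2945459$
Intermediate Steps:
$\left(-3112661 - 396998\right) + 124 \left(-91\right) \left(-50\right) = -3509659 - -564200 = -3509659 + 564200 = -2945459$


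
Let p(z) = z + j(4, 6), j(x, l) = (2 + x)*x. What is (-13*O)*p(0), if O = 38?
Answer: -11856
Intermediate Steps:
j(x, l) = x*(2 + x)
p(z) = 24 + z (p(z) = z + 4*(2 + 4) = z + 4*6 = z + 24 = 24 + z)
(-13*O)*p(0) = (-13*38)*(24 + 0) = -494*24 = -11856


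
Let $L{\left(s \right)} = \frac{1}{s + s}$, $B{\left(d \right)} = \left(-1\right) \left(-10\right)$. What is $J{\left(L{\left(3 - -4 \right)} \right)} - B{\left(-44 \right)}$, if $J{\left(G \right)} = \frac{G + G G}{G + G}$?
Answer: $- \frac{265}{28} \approx -9.4643$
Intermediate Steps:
$B{\left(d \right)} = 10$
$L{\left(s \right)} = \frac{1}{2 s}$
$J{\left(G \right)} = \frac{G + G^{2}}{2 G}$
$J{\left(L{\left(3 - -4 \right)} \right)} - B{\left(-44 \right)} = \left(\frac{1}{2} + \frac{\frac{1}{2} \frac{1}{3 - -4}}{2}\right) - 10 = \left(\frac{1}{2} + \frac{\frac{1}{2} \frac{1}{3 + 4}}{2}\right) - 10 = \left(\frac{1}{2} + \frac{\frac{1}{2} \cdot \frac{1}{7}}{2}\right) - 10 = \left(\frac{1}{2} + \frac{1}{2} \cdot \frac{1}{14}\right) - 10 = \left(\frac{1}{2} + \frac{1}{28}\right) - 10 = \frac{15}{28} - 10 = - \frac{265}{28}$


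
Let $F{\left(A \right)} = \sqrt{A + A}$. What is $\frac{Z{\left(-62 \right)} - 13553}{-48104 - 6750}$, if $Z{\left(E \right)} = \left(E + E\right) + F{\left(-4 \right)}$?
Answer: $\frac{13677}{54854} - \frac{i \sqrt{2}}{27427} \approx 0.24933 - 5.1563 \cdot 10^{-5} i$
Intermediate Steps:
$F{\left(A \right)} = \sqrt{2} \sqrt{A}$ ($F{\left(A \right)} = \sqrt{2 A} = \sqrt{2} \sqrt{A}$)
$Z{\left(E \right)} = 2 E + 2 i \sqrt{2}$ ($Z{\left(E \right)} = \left(E + E\right) + \sqrt{2} \sqrt{-4} = 2 E + \sqrt{2} \cdot 2 i = 2 E + 2 i \sqrt{2}$)
$\frac{Z{\left(-62 \right)} - 13553}{-48104 - 6750} = \frac{\left(2 \left(-62\right) + 2 i \sqrt{2}\right) - 13553}{-48104 - 6750} = \frac{\left(-124 + 2 i \sqrt{2}\right) - 13553}{-54854} = \left(-13677 + 2 i \sqrt{2}\right) \left(- \frac{1}{54854}\right) = \frac{13677}{54854} - \frac{i \sqrt{2}}{27427}$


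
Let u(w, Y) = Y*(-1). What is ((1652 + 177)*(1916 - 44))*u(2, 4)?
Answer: -13695552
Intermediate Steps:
u(w, Y) = -Y
((1652 + 177)*(1916 - 44))*u(2, 4) = ((1652 + 177)*(1916 - 44))*(-1*4) = (1829*1872)*(-4) = 3423888*(-4) = -13695552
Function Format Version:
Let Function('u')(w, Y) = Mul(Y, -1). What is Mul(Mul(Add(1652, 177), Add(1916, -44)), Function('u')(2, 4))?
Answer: -13695552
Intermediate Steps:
Function('u')(w, Y) = Mul(-1, Y)
Mul(Mul(Add(1652, 177), Add(1916, -44)), Function('u')(2, 4)) = Mul(Mul(Add(1652, 177), Add(1916, -44)), Mul(-1, 4)) = Mul(Mul(1829, 1872), -4) = Mul(3423888, -4) = -13695552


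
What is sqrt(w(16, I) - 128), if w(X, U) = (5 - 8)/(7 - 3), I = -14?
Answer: I*sqrt(515)/2 ≈ 11.347*I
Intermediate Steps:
w(X, U) = -3/4
sqrt(w(16, I) - 128) = sqrt(-3/4 - 128) = sqrt(-515/4) = I*sqrt(515)/2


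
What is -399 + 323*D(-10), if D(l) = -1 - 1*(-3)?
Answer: 247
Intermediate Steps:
D(l) = 2 (D(l) = -1 + 3 = 2)
-399 + 323*D(-10) = -399 + 323*2 = -399 + 646 = 247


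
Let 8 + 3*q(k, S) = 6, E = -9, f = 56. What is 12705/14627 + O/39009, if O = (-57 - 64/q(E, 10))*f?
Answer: 175851571/190194881 ≈ 0.92459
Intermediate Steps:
q(k, S) = -⅔ (q(k, S) = -8/3 + (⅓)*6 = -8/3 + 2 = -⅔)
O = 2184 (O = (-57 - 64/(-⅔))*56 = (-57 - 64*(-3/2))*56 = (-57 + 96)*56 = 39*56 = 2184)
12705/14627 + O/39009 = 12705/14627 + 2184/39009 = 12705*(1/14627) + 2184*(1/39009) = 12705/14627 + 728/13003 = 175851571/190194881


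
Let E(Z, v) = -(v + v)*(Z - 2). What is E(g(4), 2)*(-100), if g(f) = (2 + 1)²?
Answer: 2800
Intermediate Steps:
g(f) = 9 (g(f) = 3² = 9)
E(Z, v) = -2*v*(-2 + Z)
E(g(4), 2)*(-100) = (2*2*(2 - 1*9))*(-100) = (2*2*(2 - 9))*(-100) = (2*2*(-7))*(-100) = -28*(-100) = 2800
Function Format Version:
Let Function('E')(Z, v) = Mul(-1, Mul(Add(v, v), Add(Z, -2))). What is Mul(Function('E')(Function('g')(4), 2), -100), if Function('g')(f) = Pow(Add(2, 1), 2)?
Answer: 2800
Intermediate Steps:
Function('g')(f) = 9 (Function('g')(f) = Pow(3, 2) = 9)
Function('E')(Z, v) = Mul(-2, v, Add(-2, Z)) (Function('E')(Z, v) = Mul(-1, Mul(Mul(2, v), Add(-2, Z))) = Mul(-1, Mul(2, v, Add(-2, Z))) = Mul(-2, v, Add(-2, Z)))
Mul(Function('E')(Function('g')(4), 2), -100) = Mul(Mul(2, 2, Add(2, Mul(-1, 9))), -100) = Mul(Mul(2, 2, Add(2, -9)), -100) = Mul(Mul(2, 2, -7), -100) = Mul(-28, -100) = 2800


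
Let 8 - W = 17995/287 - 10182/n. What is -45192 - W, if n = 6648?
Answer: -14353967779/317996 ≈ -45139.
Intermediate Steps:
W = -16907453/317996 (W = 8 - (17995/287 - 10182/6648) = 8 - (17995*(1/287) - 10182*1/6648) = 8 - (17995/287 - 1697/1108) = 8 - 1*19451421/317996 = 8 - 19451421/317996 = -16907453/317996 ≈ -53.169)
-45192 - W = -45192 - 1*(-16907453/317996) = -45192 + 16907453/317996 = -14353967779/317996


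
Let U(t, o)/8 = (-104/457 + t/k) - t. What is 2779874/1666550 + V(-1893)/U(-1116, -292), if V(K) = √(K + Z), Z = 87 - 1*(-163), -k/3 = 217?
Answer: 1389937/833275 + 3199*I*√1643/28598720 ≈ 1.668 + 0.0045341*I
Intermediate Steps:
k = -651 (k = -3*217 = -651)
Z = 250 (Z = 87 + 163 = 250)
U(t, o) = -832/457 - 5216*t/651 (U(t, o) = 8*((-104/457 + t/(-651)) - t) = 8*((-104*1/457 + t*(-1/651)) - t) = 8*((-104/457 - t/651) - t) = 8*(-104/457 - 652*t/651) = -832/457 - 5216*t/651)
V(K) = √(250 + K) (V(K) = √(K + 250) = √(250 + K))
2779874/1666550 + V(-1893)/U(-1116, -292) = 2779874/1666550 + √(250 - 1893)/(-832/457 - 5216/651*(-1116)) = 2779874*(1/1666550) + √(-1643)/(-832/457 + 62592/7) = 1389937/833275 + (I*√1643)/(28598720/3199) = 1389937/833275 + (I*√1643)*(3199/28598720) = 1389937/833275 + 3199*I*√1643/28598720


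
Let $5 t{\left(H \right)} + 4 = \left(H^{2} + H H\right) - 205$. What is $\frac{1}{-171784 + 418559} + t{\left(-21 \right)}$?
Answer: $\frac{33215916}{246775} \approx 134.6$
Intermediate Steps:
$t{\left(H \right)} = - \frac{209}{5} + \frac{2 H^{2}}{5}$ ($t{\left(H \right)} = - \frac{4}{5} + \frac{\left(H^{2} + H H\right) - 205}{5} = - \frac{4}{5} + \frac{\left(H^{2} + H^{2}\right) - 205}{5} = - \frac{4}{5} + \frac{2 H^{2} - 205}{5} = - \frac{4}{5} + \frac{-205 + 2 H^{2}}{5} = - \frac{4}{5} + \left(-41 + \frac{2 H^{2}}{5}\right) = - \frac{209}{5} + \frac{2 H^{2}}{5}$)
$\frac{1}{-171784 + 418559} + t{\left(-21 \right)} = \frac{1}{-171784 + 418559} - \left(\frac{209}{5} - \frac{2 \left(-21\right)^{2}}{5}\right) = \frac{1}{246775} + \left(- \frac{209}{5} + \frac{2}{5} \cdot 441\right) = \frac{1}{246775} + \left(- \frac{209}{5} + \frac{882}{5}\right) = \frac{1}{246775} + \frac{673}{5} = \frac{33215916}{246775}$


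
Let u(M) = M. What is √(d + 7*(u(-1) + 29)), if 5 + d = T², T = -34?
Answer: √1347 ≈ 36.701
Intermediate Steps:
d = 1151 (d = -5 + (-34)² = -5 + 1156 = 1151)
√(d + 7*(u(-1) + 29)) = √(1151 + 7*(-1 + 29)) = √(1151 + 7*28) = √(1151 + 196) = √1347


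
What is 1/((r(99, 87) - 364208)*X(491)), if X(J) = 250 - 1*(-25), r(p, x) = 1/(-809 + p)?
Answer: -142/14222322455 ≈ -9.9843e-9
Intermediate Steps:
X(J) = 275 (X(J) = 250 + 25 = 275)
1/((r(99, 87) - 364208)*X(491)) = 1/(1/(-809 + 99) - 364208*275) = (1/275)/(1/(-710) - 364208) = (1/275)/(-1/710 - 364208) = (1/275)/(-258587681/710) = -710/258587681*1/275 = -142/14222322455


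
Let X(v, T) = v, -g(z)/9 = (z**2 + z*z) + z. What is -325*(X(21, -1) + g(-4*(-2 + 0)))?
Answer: 390975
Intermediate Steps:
g(z) = -18*z**2 - 9*z (g(z) = -9*((z**2 + z*z) + z) = -9*((z**2 + z**2) + z) = -9*(2*z**2 + z) = -9*(z + 2*z**2) = -18*z**2 - 9*z)
-325*(X(21, -1) + g(-4*(-2 + 0))) = -325*(21 - 9*(-4*(-2 + 0))*(1 + 2*(-4*(-2 + 0)))) = -325*(21 - 9*(-4*(-2))*(1 + 2*(-4*(-2)))) = -325*(21 - 9*8*(1 + 2*8)) = -325*(21 - 9*8*(1 + 16)) = -325*(21 - 9*8*17) = -325*(21 - 1224) = -325*(-1203) = 390975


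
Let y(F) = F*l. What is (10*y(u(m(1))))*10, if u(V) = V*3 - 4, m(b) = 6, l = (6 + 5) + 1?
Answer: 16800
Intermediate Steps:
l = 12 (l = 11 + 1 = 12)
u(V) = -4 + 3*V (u(V) = 3*V - 4 = -4 + 3*V)
y(F) = 12*F (y(F) = F*12 = 12*F)
(10*y(u(m(1))))*10 = (10*(12*(-4 + 3*6)))*10 = (10*(12*(-4 + 18)))*10 = (10*(12*14))*10 = (10*168)*10 = 1680*10 = 16800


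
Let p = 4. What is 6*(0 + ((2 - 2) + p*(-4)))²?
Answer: 1536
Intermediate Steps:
6*(0 + ((2 - 2) + p*(-4)))² = 6*(0 + ((2 - 2) + 4*(-4)))² = 6*(0 + (0 - 16))² = 6*(0 - 16)² = 6*(-16)² = 6*256 = 1536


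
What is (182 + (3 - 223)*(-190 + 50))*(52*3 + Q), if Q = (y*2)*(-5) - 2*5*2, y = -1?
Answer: 4523372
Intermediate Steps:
Q = -10 (Q = -1*2*(-5) - 2*5*2 = -2*(-5) - 10*2 = 10 - 20 = -10)
(182 + (3 - 223)*(-190 + 50))*(52*3 + Q) = (182 + (3 - 223)*(-190 + 50))*(52*3 - 10) = (182 - 220*(-140))*(156 - 10) = (182 + 30800)*146 = 30982*146 = 4523372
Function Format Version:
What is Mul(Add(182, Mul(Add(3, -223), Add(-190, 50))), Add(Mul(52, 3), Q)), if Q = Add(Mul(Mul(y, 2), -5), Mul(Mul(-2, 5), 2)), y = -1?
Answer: 4523372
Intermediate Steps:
Q = -10 (Q = Add(Mul(Mul(-1, 2), -5), Mul(Mul(-2, 5), 2)) = Add(Mul(-2, -5), Mul(-10, 2)) = Add(10, -20) = -10)
Mul(Add(182, Mul(Add(3, -223), Add(-190, 50))), Add(Mul(52, 3), Q)) = Mul(Add(182, Mul(Add(3, -223), Add(-190, 50))), Add(Mul(52, 3), -10)) = Mul(Add(182, Mul(-220, -140)), Add(156, -10)) = Mul(Add(182, 30800), 146) = Mul(30982, 146) = 4523372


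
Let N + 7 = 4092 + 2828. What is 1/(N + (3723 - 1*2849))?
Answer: 1/7787 ≈ 0.00012842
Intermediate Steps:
N = 6913 (N = -7 + (4092 + 2828) = -7 + 6920 = 6913)
1/(N + (3723 - 1*2849)) = 1/(6913 + (3723 - 1*2849)) = 1/(6913 + (3723 - 2849)) = 1/(6913 + 874) = 1/7787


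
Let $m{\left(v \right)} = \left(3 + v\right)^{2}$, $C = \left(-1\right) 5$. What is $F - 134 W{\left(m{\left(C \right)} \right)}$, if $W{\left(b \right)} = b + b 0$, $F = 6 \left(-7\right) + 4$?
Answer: $-574$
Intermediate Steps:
$C = -5$
$F = -38$ ($F = -42 + 4 = -38$)
$W{\left(b \right)} = b$ ($W{\left(b \right)} = b + 0 = b$)
$F - 134 W{\left(m{\left(C \right)} \right)} = -38 - 134 \left(3 - 5\right)^{2} = -38 - 134 \left(-2\right)^{2} = -38 - 536 = -574$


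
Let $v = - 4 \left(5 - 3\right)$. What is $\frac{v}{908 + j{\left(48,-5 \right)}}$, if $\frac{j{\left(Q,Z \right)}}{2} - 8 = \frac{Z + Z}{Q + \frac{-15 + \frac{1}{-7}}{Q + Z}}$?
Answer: $- \frac{28684}{3311497} \approx -0.0086619$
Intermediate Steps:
$j{\left(Q,Z \right)} = 16 + \frac{4 Z}{Q - \frac{106}{7 \left(Q + Z\right)}}$ ($j{\left(Q,Z \right)} = 16 + 2 \frac{Z + Z}{Q + \frac{-15 + \frac{1}{-7}}{Q + Z}} = 16 + 2 \frac{2 Z}{Q + \frac{-15 - \frac{1}{7}}{Q + Z}} = 16 + 2 \frac{2 Z}{Q - \frac{106}{7 \left(Q + Z\right)}} = 16 + \frac{4 Z}{Q - \frac{106}{7 \left(Q + Z\right)}}$)
$v = -8$ ($v = \left(-4\right) 2 = -8$)
$\frac{v}{908 + j{\left(48,-5 \right)}} = - \frac{8}{908 + \frac{4 \left(-424 + 7 \left(-5\right)^{2} + 28 \cdot 48^{2} + 35 \cdot 48 \left(-5\right)\right)}{-106 + 7 \cdot 48^{2} + 7 \cdot 48 \left(-5\right)}} = - \frac{8}{908 + \frac{4 \left(-424 + 7 \cdot 25 + 28 \cdot 2304 - 8400\right)}{-106 + 7 \cdot 2304 - 1680}} = - \frac{8}{908 + \frac{4 \left(-424 + 175 + 64512 - 8400\right)}{-106 + 16128 - 1680}} = - \frac{8}{908 + 4 \cdot \frac{1}{14342} \cdot 55863} = - \frac{8}{908 + \frac{111726}{7171}} = - \frac{8}{\frac{6622994}{7171}} = \left(-8\right) \frac{7171}{6622994} = - \frac{28684}{3311497}$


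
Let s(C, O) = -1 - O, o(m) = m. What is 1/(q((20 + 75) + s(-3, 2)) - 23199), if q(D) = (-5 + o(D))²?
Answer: -1/15630 ≈ -6.3980e-5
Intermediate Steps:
q(D) = (-5 + D)²
1/(q((20 + 75) + s(-3, 2)) - 23199) = 1/((-5 + ((20 + 75) + (-1 - 1*2)))² - 23199) = 1/((-5 + (95 + (-1 - 2)))² - 23199) = 1/((-5 + (95 - 3))² - 23199) = 1/((-5 + 92)² - 23199) = 1/(87² - 23199) = 1/(7569 - 23199) = 1/(-15630) = -1/15630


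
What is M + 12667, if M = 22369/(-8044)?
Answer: 101870979/8044 ≈ 12664.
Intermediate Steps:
M = -22369/8044 (M = 22369*(-1/8044) = -22369/8044 ≈ -2.7808)
M + 12667 = -22369/8044 + 12667 = 101870979/8044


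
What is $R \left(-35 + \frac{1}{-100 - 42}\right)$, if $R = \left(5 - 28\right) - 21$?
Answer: $\frac{109362}{71} \approx 1540.3$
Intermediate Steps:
$R = -44$ ($R = -23 - 21 = -44$)
$R \left(-35 + \frac{1}{-100 - 42}\right) = - 44 \left(-35 + \frac{1}{-100 - 42}\right) = - 44 \left(-35 + \frac{1}{-142}\right) = - 44 \left(-35 - \frac{1}{142}\right) = \left(-44\right) \left(- \frac{4971}{142}\right) = \frac{109362}{71}$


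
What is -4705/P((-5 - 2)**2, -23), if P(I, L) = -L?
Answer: -4705/23 ≈ -204.57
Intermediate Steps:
-4705/P((-5 - 2)**2, -23) = -4705/((-1*(-23))) = -4705/23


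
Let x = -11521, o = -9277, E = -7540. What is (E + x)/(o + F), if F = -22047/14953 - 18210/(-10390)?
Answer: 296134879187/144124698679 ≈ 2.0547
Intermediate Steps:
F = 4322580/15536167 (F = -22047*1/14953 - 18210*(-1/10390) = -22047/14953 + 1821/1039 = 4322580/15536167 ≈ 0.27823)
(E + x)/(o + F) = (-7540 - 11521)/(-9277 + 4322580/15536167) = -19061/(-144124698679/15536167) = -19061*(-15536167/144124698679) = 296134879187/144124698679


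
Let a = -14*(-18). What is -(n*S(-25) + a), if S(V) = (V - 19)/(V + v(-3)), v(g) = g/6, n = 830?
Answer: -85892/51 ≈ -1684.2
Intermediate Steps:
v(g) = g/6 (v(g) = g*(⅙) = g/6)
a = 252
S(V) = (-19 + V)/(-½ + V) (S(V) = (V - 19)/(V + (⅙)*(-3)) = (-19 + V)/(V - ½) = (-19 + V)/(-½ + V))
-(n*S(-25) + a) = -(830*(2*(-19 - 25)/(-1 + 2*(-25))) + 252) = -(830*(2*(-44)/(-1 - 50)) + 252) = -(830*(2*(-44)/(-51)) + 252) = -(830*(2*(-1/51)*(-44)) + 252) = -(830*(88/51) + 252) = -(73040/51 + 252) = -1*85892/51 = -85892/51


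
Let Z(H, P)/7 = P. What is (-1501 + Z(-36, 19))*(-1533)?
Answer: 2097144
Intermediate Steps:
Z(H, P) = 7*P
(-1501 + Z(-36, 19))*(-1533) = (-1501 + 7*19)*(-1533) = (-1501 + 133)*(-1533) = -1368*(-1533) = 2097144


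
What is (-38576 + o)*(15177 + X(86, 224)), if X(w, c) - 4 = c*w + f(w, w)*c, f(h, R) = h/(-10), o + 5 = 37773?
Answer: -131375144/5 ≈ -2.6275e+7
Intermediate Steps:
o = 37768 (o = -5 + 37773 = 37768)
f(h, R) = -h/10 (f(h, R) = h*(-⅒) = -h/10)
X(w, c) = 4 + 9*c*w/10 (X(w, c) = 4 + (c*w + (-w/10)*c) = 4 + (c*w - c*w/10) = 4 + 9*c*w/10)
(-38576 + o)*(15177 + X(86, 224)) = (-38576 + 37768)*(15177 + (4 + (9/10)*224*86)) = -808*(15177 + (4 + 86688/5)) = -808*(15177 + 86708/5) = -808*162593/5 = -131375144/5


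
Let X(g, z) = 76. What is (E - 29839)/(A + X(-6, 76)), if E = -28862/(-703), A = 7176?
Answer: -2992565/728308 ≈ -4.1089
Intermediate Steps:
E = 28862/703 (E = -28862*(-1/703) = 28862/703 ≈ 41.055)
(E - 29839)/(A + X(-6, 76)) = (28862/703 - 29839)/(7176 + 76) = -20947955/703/7252 = -20947955/703*1/7252 = -2992565/728308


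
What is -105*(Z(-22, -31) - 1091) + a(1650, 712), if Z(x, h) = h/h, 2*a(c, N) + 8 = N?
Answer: 114802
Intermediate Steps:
a(c, N) = -4 + N/2
Z(x, h) = 1
-105*(Z(-22, -31) - 1091) + a(1650, 712) = -105*(1 - 1091) + (-4 + (½)*712) = -105*(-1090) + (-4 + 356) = 114450 + 352 = 114802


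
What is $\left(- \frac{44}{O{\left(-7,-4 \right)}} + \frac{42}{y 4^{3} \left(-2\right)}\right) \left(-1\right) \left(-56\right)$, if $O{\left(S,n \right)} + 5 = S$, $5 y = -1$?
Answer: $\frac{7133}{24} \approx 297.21$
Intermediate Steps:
$y = - \frac{1}{5}$ ($y = \frac{1}{5} \left(-1\right) = - \frac{1}{5} \approx -0.2$)
$O{\left(S,n \right)} = -5 + S$
$\left(- \frac{44}{O{\left(-7,-4 \right)}} + \frac{42}{y 4^{3} \left(-2\right)}\right) \left(-1\right) \left(-56\right) = \left(- \frac{44}{-5 - 7} + \frac{42}{- \frac{4^{3}}{5} \left(-2\right)}\right) \left(-1\right) \left(-56\right) = \left(- \frac{44}{-12} + \frac{42}{\left(- \frac{1}{5}\right) 64 \left(-2\right)}\right) \left(-1\right) \left(-56\right) = \left(\left(-44\right) \left(- \frac{1}{12}\right) + \frac{42}{\left(- \frac{64}{5}\right) \left(-2\right)}\right) \left(-1\right) \left(-56\right) = \left(\frac{11}{3} + \frac{42}{\frac{128}{5}}\right) \left(-1\right) \left(-56\right) = \left(\frac{11}{3} + 42 \cdot \frac{5}{128}\right) \left(-1\right) \left(-56\right) = \left(\frac{11}{3} + \frac{105}{64}\right) \left(-1\right) \left(-56\right) = \frac{1019}{192} \left(-1\right) \left(-56\right) = \left(- \frac{1019}{192}\right) \left(-56\right) = \frac{7133}{24}$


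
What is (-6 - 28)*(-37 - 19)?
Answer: 1904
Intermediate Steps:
(-6 - 28)*(-37 - 19) = -34*(-56) = 1904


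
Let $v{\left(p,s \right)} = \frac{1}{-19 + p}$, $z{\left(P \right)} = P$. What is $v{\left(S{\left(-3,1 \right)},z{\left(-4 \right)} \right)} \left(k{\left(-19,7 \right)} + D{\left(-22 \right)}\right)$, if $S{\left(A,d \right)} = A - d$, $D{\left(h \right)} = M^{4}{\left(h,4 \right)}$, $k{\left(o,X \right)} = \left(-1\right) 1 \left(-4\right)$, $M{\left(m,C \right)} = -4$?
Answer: $- \frac{260}{23} \approx -11.304$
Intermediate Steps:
$k{\left(o,X \right)} = 4$ ($k{\left(o,X \right)} = \left(-1\right) \left(-4\right) = 4$)
$D{\left(h \right)} = 256$ ($D{\left(h \right)} = \left(-4\right)^{4} = 256$)
$v{\left(S{\left(-3,1 \right)},z{\left(-4 \right)} \right)} \left(k{\left(-19,7 \right)} + D{\left(-22 \right)}\right) = \frac{4 + 256}{-19 - 4} = \frac{1}{-19 - 4} \cdot 260 = \frac{1}{-23} \cdot 260 = \left(- \frac{1}{23}\right) 260 = - \frac{260}{23}$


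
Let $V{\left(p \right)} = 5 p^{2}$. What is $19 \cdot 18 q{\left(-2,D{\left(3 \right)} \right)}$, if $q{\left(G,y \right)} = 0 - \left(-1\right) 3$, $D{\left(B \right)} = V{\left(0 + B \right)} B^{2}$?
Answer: $1026$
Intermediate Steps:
$D{\left(B \right)} = 5 B^{4}$ ($D{\left(B \right)} = 5 \left(0 + B\right)^{2} B^{2} = 5 B^{2} B^{2} = 5 B^{4}$)
$q{\left(G,y \right)} = 3$ ($q{\left(G,y \right)} = 0 - -3 = 0 + 3 = 3$)
$19 \cdot 18 q{\left(-2,D{\left(3 \right)} \right)} = 19 \cdot 18 \cdot 3 = 342 \cdot 3 = 1026$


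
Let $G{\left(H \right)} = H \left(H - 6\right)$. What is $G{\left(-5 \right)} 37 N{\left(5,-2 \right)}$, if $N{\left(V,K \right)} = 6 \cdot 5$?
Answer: $61050$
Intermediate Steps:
$N{\left(V,K \right)} = 30$
$G{\left(H \right)} = H \left(-6 + H\right)$
$G{\left(-5 \right)} 37 N{\left(5,-2 \right)} = - 5 \left(-6 - 5\right) 37 \cdot 30 = \left(-5\right) \left(-11\right) 37 \cdot 30 = 55 \cdot 37 \cdot 30 = 2035 \cdot 30 = 61050$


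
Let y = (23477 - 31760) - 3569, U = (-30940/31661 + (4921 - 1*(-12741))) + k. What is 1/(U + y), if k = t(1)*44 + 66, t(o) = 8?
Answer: 4523/28164824 ≈ 0.00016059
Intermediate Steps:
k = 418 (k = 8*44 + 66 = 352 + 66 = 418)
U = 81771420/4523 (U = (-30940/31661 + (4921 - 1*(-12741))) + 418 = (-30940*1/31661 + (4921 + 12741)) + 418 = (-4420/4523 + 17662) + 418 = 79880806/4523 + 418 = 81771420/4523 ≈ 18079.)
y = -11852 (y = -8283 - 3569 = -11852)
1/(U + y) = 1/(81771420/4523 - 11852) = 1/(28164824/4523) = 4523/28164824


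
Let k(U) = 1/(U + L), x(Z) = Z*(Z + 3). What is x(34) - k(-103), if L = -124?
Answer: 285567/227 ≈ 1258.0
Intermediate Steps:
x(Z) = Z*(3 + Z)
k(U) = 1/(-124 + U) (k(U) = 1/(U - 124) = 1/(-124 + U))
x(34) - k(-103) = 34*(3 + 34) - 1/(-124 - 103) = 34*37 - 1/(-227) = 1258 - 1*(-1/227) = 1258 + 1/227 = 285567/227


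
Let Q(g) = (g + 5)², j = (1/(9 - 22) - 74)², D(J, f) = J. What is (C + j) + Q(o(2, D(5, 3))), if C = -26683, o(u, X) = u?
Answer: -3573777/169 ≈ -21147.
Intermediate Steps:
j = 927369/169 (j = (1/(-13) - 74)² = (-1/13 - 74)² = (-963/13)² = 927369/169 ≈ 5487.4)
Q(g) = (5 + g)²
(C + j) + Q(o(2, D(5, 3))) = (-26683 + 927369/169) + (5 + 2)² = -3582058/169 + 7² = -3582058/169 + 49 = -3573777/169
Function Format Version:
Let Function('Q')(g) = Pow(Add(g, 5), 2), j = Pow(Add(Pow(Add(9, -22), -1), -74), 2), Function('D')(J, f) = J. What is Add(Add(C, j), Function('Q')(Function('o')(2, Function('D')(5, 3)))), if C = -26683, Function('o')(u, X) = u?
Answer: Rational(-3573777, 169) ≈ -21147.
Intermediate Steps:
j = Rational(927369, 169) (j = Pow(Add(Pow(-13, -1), -74), 2) = Pow(Add(Rational(-1, 13), -74), 2) = Pow(Rational(-963, 13), 2) = Rational(927369, 169) ≈ 5487.4)
Function('Q')(g) = Pow(Add(5, g), 2)
Add(Add(C, j), Function('Q')(Function('o')(2, Function('D')(5, 3)))) = Add(Add(-26683, Rational(927369, 169)), Pow(Add(5, 2), 2)) = Add(Rational(-3582058, 169), Pow(7, 2)) = Add(Rational(-3582058, 169), 49) = Rational(-3573777, 169)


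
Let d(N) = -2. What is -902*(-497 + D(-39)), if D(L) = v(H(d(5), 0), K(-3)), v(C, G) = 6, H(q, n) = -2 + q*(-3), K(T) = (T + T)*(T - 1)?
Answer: 442882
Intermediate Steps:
K(T) = 2*T*(-1 + T) (K(T) = (2*T)*(-1 + T) = 2*T*(-1 + T))
H(q, n) = -2 - 3*q
D(L) = 6
-902*(-497 + D(-39)) = -902*(-497 + 6) = -902*(-491) = 442882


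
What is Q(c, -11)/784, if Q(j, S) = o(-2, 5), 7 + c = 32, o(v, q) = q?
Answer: 5/784 ≈ 0.0063775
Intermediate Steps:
c = 25 (c = -7 + 32 = 25)
Q(j, S) = 5
Q(c, -11)/784 = 5/784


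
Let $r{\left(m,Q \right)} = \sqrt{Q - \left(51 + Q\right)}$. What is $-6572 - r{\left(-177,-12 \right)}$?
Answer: $-6572 - i \sqrt{51} \approx -6572.0 - 7.1414 i$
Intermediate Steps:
$r{\left(m,Q \right)} = i \sqrt{51}$ ($r{\left(m,Q \right)} = \sqrt{-51} = i \sqrt{51}$)
$-6572 - r{\left(-177,-12 \right)} = -6572 - i \sqrt{51}$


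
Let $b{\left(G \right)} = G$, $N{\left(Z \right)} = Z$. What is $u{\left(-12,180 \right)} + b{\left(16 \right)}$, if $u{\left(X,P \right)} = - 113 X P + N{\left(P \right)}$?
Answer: $244276$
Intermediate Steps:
$u{\left(X,P \right)} = P - 113 P X$ ($u{\left(X,P \right)} = - 113 X P + P = - 113 P X + P = P - 113 P X$)
$u{\left(-12,180 \right)} + b{\left(16 \right)} = 180 \left(1 - -1356\right) + 16 = 180 \left(1 + 1356\right) + 16 = 180 \cdot 1357 + 16 = 244260 + 16 = 244276$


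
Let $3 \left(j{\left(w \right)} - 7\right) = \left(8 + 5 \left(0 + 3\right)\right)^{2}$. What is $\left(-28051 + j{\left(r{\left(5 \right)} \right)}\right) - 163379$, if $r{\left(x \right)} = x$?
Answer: $- \frac{573740}{3} \approx -1.9125 \cdot 10^{5}$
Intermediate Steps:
$j{\left(w \right)} = \frac{550}{3}$ ($j{\left(w \right)} = 7 + \frac{\left(8 + 5 \left(0 + 3\right)\right)^{2}}{3} = 7 + \frac{\left(8 + 5 \cdot 3\right)^{2}}{3} = 7 + \frac{\left(8 + 15\right)^{2}}{3} = 7 + \frac{23^{2}}{3} = 7 + \frac{1}{3} \cdot 529 = 7 + \frac{529}{3} = \frac{550}{3}$)
$\left(-28051 + j{\left(r{\left(5 \right)} \right)}\right) - 163379 = \left(-28051 + \frac{550}{3}\right) - 163379 = - \frac{83603}{3} - 163379 = - \frac{573740}{3}$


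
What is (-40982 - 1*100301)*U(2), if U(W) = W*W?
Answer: -565132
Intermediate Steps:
U(W) = W²
(-40982 - 1*100301)*U(2) = (-40982 - 1*100301)*2² = (-40982 - 100301)*4 = -141283*4 = -565132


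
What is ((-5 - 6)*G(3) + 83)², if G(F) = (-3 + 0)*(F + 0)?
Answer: 33124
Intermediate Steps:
G(F) = -3*F
((-5 - 6)*G(3) + 83)² = ((-5 - 6)*(-3*3) + 83)² = (-11*(-9) + 83)² = (99 + 83)² = 182² = 33124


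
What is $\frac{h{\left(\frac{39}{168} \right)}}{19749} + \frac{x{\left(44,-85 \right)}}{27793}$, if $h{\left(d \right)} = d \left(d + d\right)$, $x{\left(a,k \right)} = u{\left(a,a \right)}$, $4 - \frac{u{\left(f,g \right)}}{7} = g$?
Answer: $- \frac{8665903943}{860650044576} \approx -0.010069$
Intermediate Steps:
$u{\left(f,g \right)} = 28 - 7 g$
$x{\left(a,k \right)} = 28 - 7 a$
$h{\left(d \right)} = 2 d^{2}$ ($h{\left(d \right)} = d 2 d = 2 d^{2}$)
$\frac{h{\left(\frac{39}{168} \right)}}{19749} + \frac{x{\left(44,-85 \right)}}{27793} = \frac{2 \left(\frac{39}{168}\right)^{2}}{19749} + \frac{28 - 308}{27793} = 2 \left(39 \cdot \frac{1}{168}\right)^{2} \cdot \frac{1}{19749} + \left(28 - 308\right) \frac{1}{27793} = 2 \left(\frac{13}{56}\right)^{2} \cdot \frac{1}{19749} - \frac{280}{27793} = 2 \cdot \frac{169}{3136} \cdot \frac{1}{19749} - \frac{280}{27793} = \frac{169}{1568} \cdot \frac{1}{19749} - \frac{280}{27793} = \frac{169}{30966432} - \frac{280}{27793} = - \frac{8665903943}{860650044576}$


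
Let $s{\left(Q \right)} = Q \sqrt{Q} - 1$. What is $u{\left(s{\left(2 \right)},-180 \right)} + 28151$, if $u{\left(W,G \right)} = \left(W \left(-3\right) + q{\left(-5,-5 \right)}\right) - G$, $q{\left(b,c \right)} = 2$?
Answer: $28336 - 6 \sqrt{2} \approx 28328.0$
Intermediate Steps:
$s{\left(Q \right)} = -1 + Q^{\frac{3}{2}}$ ($s{\left(Q \right)} = Q^{\frac{3}{2}} - 1 = -1 + Q^{\frac{3}{2}}$)
$u{\left(W,G \right)} = 2 - G - 3 W$ ($u{\left(W,G \right)} = \left(W \left(-3\right) + 2\right) - G = \left(- 3 W + 2\right) - G = \left(2 - 3 W\right) - G = 2 - G - 3 W$)
$u{\left(s{\left(2 \right)},-180 \right)} + 28151 = \left(2 - -180 - 3 \left(-1 + 2^{\frac{3}{2}}\right)\right) + 28151 = \left(2 + 180 - 3 \left(-1 + 2 \sqrt{2}\right)\right) + 28151 = \left(2 + 180 + \left(3 - 6 \sqrt{2}\right)\right) + 28151 = \left(185 - 6 \sqrt{2}\right) + 28151 = 28336 - 6 \sqrt{2}$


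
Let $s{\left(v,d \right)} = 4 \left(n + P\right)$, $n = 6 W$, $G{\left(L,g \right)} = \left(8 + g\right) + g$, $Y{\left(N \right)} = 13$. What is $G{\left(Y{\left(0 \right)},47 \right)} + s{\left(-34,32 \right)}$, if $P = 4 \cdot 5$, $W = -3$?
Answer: $110$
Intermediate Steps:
$G{\left(L,g \right)} = 8 + 2 g$
$n = -18$ ($n = 6 \left(-3\right) = -18$)
$P = 20$
$s{\left(v,d \right)} = 8$ ($s{\left(v,d \right)} = 4 \left(-18 + 20\right) = 4 \cdot 2 = 8$)
$G{\left(Y{\left(0 \right)},47 \right)} + s{\left(-34,32 \right)} = \left(8 + 2 \cdot 47\right) + 8 = \left(8 + 94\right) + 8 = 102 + 8 = 110$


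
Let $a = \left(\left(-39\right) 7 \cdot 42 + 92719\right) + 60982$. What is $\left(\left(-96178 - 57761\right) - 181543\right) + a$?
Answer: $-193247$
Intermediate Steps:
$a = 142235$ ($a = \left(\left(-273\right) 42 + 92719\right) + 60982 = \left(-11466 + 92719\right) + 60982 = 81253 + 60982 = 142235$)
$\left(\left(-96178 - 57761\right) - 181543\right) + a = \left(\left(-96178 - 57761\right) - 181543\right) + 142235 = \left(-153939 - 181543\right) + 142235 = -335482 + 142235 = -193247$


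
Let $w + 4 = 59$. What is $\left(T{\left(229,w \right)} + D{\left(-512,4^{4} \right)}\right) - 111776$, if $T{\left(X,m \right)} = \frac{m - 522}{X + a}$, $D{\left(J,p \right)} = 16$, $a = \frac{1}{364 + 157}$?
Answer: $- \frac{13334328907}{119310} \approx -1.1176 \cdot 10^{5}$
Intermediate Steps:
$w = 55$ ($w = -4 + 59 = 55$)
$a = \frac{1}{521} \approx 0.0019194$
$T{\left(X,m \right)} = \frac{-522 + m}{\frac{1}{521} + X}$ ($T{\left(X,m \right)} = \frac{m - 522}{X + \frac{1}{521}} = \frac{-522 + m}{\frac{1}{521} + X}$)
$\left(T{\left(229,w \right)} + D{\left(-512,4^{4} \right)}\right) - 111776 = \left(\frac{521 \left(-522 + 55\right)}{1 + 521 \cdot 229} + 16\right) - 111776 = \left(521 \frac{1}{1 + 119309} \left(-467\right) + 16\right) - 111776 = \left(521 \cdot \frac{1}{119310} \left(-467\right) + 16\right) - 111776 = \left(- \frac{243307}{119310} + 16\right) - 111776 = \frac{1665653}{119310} - 111776 = - \frac{13334328907}{119310}$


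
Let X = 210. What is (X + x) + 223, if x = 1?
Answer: 434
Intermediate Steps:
(X + x) + 223 = (210 + 1) + 223 = 211 + 223 = 434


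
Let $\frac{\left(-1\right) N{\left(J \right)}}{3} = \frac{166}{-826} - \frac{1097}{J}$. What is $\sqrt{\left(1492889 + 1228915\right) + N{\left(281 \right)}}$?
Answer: $\frac{2 \sqrt{9164558857227123}}{116053} \approx 1649.8$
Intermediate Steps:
$N{\left(J \right)} = \frac{249}{413} + \frac{3291}{J}$ ($N{\left(J \right)} = - 3 \left(\frac{166}{-826} - \frac{1097}{J}\right) = - 3 \left(166 \left(- \frac{1}{826}\right) - \frac{1097}{J}\right) = - 3 \left(- \frac{83}{413} - \frac{1097}{J}\right) = \frac{249}{413} + \frac{3291}{J}$)
$\sqrt{\left(1492889 + 1228915\right) + N{\left(281 \right)}} = \sqrt{\left(1492889 + 1228915\right) + \left(\frac{249}{413} + \frac{3291}{281}\right)} = \sqrt{2721804 + \left(\frac{249}{413} + 3291 \cdot \frac{1}{281}\right)} = \sqrt{2721804 + \left(\frac{249}{413} + \frac{3291}{281}\right)} = \sqrt{2721804 + \frac{1429152}{116053}} = \sqrt{\frac{315874948764}{116053}} = \frac{2 \sqrt{9164558857227123}}{116053}$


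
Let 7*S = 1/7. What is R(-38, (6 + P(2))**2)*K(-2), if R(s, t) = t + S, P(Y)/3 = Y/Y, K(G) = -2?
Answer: -7940/49 ≈ -162.04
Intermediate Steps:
S = 1/49 (S = (1/7)/7 = (1/7)*(1/7) = 1/49 ≈ 0.020408)
P(Y) = 3 (P(Y) = 3*(Y/Y) = 3*1 = 3)
R(s, t) = 1/49 + t (R(s, t) = t + 1/49 = 1/49 + t)
R(-38, (6 + P(2))**2)*K(-2) = (1/49 + (6 + 3)**2)*(-2) = (1/49 + 9**2)*(-2) = (1/49 + 81)*(-2) = (3970/49)*(-2) = -7940/49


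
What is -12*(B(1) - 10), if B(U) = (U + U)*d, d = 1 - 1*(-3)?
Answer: 24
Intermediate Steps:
d = 4 (d = 1 + 3 = 4)
B(U) = 8*U (B(U) = (U + U)*4 = (2*U)*4 = 8*U)
-12*(B(1) - 10) = -12*(8*1 - 10) = -12*(8 - 10) = -12*(-2) = 24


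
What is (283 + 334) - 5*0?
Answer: 617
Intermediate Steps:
(283 + 334) - 5*0 = 617 + 0 = 617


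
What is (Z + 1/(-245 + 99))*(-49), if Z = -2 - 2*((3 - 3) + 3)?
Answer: 57281/146 ≈ 392.34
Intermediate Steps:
Z = -8 (Z = -2 - 2*(0 + 3) = -2 - 2*3 = -2 - 6 = -8)
(Z + 1/(-245 + 99))*(-49) = (-8 + 1/(-245 + 99))*(-49) = (-8 + 1/(-146))*(-49) = (-8 - 1/146)*(-49) = -1169/146*(-49) = 57281/146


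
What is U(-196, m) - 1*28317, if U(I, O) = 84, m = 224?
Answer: -28233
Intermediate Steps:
U(-196, m) - 1*28317 = 84 - 1*28317 = 84 - 28317 = -28233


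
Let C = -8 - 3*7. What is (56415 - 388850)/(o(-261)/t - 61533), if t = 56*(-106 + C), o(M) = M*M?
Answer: 93081800/17231763 ≈ 5.4018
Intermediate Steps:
C = -29 (C = -8 - 21 = -29)
o(M) = M²
t = -7560 (t = 56*(-106 - 29) = 56*(-135) = -7560)
(56415 - 388850)/(o(-261)/t - 61533) = (56415 - 388850)/((-261)²/(-7560) - 61533) = -332435/(68121*(-1/7560) - 61533) = -332435/(-2523/280 - 61533) = -332435/(-17231763/280) = -332435*(-280/17231763) = 93081800/17231763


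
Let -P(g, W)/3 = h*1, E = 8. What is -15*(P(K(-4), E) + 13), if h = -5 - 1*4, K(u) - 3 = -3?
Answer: -600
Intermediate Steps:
K(u) = 0 (K(u) = 3 - 3 = 0)
h = -9 (h = -5 - 4 = -9)
P(g, W) = 27 (P(g, W) = -(-27) = -3*(-9) = 27)
-15*(P(K(-4), E) + 13) = -15*(27 + 13) = -15*40 = -600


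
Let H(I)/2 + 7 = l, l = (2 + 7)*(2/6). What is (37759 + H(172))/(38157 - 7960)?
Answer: 37751/30197 ≈ 1.2502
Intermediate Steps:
l = 3 (l = 9*(2*(⅙)) = 9*(⅓) = 3)
H(I) = -8 (H(I) = -14 + 2*3 = -14 + 6 = -8)
(37759 + H(172))/(38157 - 7960) = (37759 - 8)/(38157 - 7960) = 37751/30197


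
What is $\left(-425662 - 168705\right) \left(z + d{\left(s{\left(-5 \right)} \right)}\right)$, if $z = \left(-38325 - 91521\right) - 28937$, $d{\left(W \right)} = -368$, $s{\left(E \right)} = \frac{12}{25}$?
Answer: $94594102417$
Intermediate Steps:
$s{\left(E \right)} = \frac{12}{25}$ ($s{\left(E \right)} = 12 \cdot \frac{1}{25} = \frac{12}{25}$)
$z = -158783$ ($z = -129846 - 28937 = -158783$)
$\left(-425662 - 168705\right) \left(z + d{\left(s{\left(-5 \right)} \right)}\right) = \left(-425662 - 168705\right) \left(-158783 - 368\right) = \left(-594367\right) \left(-159151\right) = 94594102417$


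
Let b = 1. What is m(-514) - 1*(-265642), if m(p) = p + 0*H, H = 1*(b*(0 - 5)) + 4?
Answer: 265128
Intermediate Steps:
H = -1 (H = 1*(1*(0 - 5)) + 4 = 1*(1*(-5)) + 4 = 1*(-5) + 4 = -5 + 4 = -1)
m(p) = p (m(p) = p + 0*(-1) = p + 0 = p)
m(-514) - 1*(-265642) = -514 - 1*(-265642) = -514 + 265642 = 265128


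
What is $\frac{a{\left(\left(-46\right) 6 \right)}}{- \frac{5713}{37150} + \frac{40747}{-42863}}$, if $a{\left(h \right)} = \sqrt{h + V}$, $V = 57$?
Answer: $- \frac{1592360450 i \sqrt{219}}{1758627369} \approx - 13.4 i$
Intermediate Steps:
$a{\left(h \right)} = \sqrt{57 + h}$ ($a{\left(h \right)} = \sqrt{h + 57} = \sqrt{57 + h}$)
$\frac{a{\left(\left(-46\right) 6 \right)}}{- \frac{5713}{37150} + \frac{40747}{-42863}} = \frac{\sqrt{57 - 276}}{- \frac{5713}{37150} + \frac{40747}{-42863}} = \frac{\sqrt{57 - 276}}{\left(-5713\right) \frac{1}{37150} + 40747 \left(- \frac{1}{42863}\right)} = \frac{\sqrt{-219}}{- \frac{5713}{37150} - \frac{40747}{42863}} = \frac{i \sqrt{219}}{- \frac{1758627369}{1592360450}} = i \sqrt{219} \left(- \frac{1592360450}{1758627369}\right) = - \frac{1592360450 i \sqrt{219}}{1758627369}$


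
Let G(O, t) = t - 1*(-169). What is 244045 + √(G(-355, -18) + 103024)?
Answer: 244045 + 5*√4127 ≈ 2.4437e+5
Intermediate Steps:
G(O, t) = 169 + t (G(O, t) = t + 169 = 169 + t)
244045 + √(G(-355, -18) + 103024) = 244045 + √((169 - 18) + 103024) = 244045 + √(151 + 103024) = 244045 + √103175 = 244045 + 5*√4127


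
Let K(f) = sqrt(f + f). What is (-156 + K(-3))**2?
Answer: (156 - I*sqrt(6))**2 ≈ 24330.0 - 764.24*I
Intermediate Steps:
K(f) = sqrt(2)*sqrt(f) (K(f) = sqrt(2*f) = sqrt(2)*sqrt(f))
(-156 + K(-3))**2 = (-156 + sqrt(2)*sqrt(-3))**2 = (-156 + sqrt(2)*(I*sqrt(3)))**2 = (-156 + I*sqrt(6))**2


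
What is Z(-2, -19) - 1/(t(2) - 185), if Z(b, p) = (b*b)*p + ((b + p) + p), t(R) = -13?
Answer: -22967/198 ≈ -115.99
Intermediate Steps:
Z(b, p) = b + 2*p + p*b**2 (Z(b, p) = b**2*p + (b + 2*p) = p*b**2 + (b + 2*p) = b + 2*p + p*b**2)
Z(-2, -19) - 1/(t(2) - 185) = (-2 + 2*(-19) - 19*(-2)**2) - 1/(-13 - 185) = (-2 - 38 - 19*4) - 1/(-198) = (-2 - 38 - 76) - 1*(-1/198) = -116 + 1/198 = -22967/198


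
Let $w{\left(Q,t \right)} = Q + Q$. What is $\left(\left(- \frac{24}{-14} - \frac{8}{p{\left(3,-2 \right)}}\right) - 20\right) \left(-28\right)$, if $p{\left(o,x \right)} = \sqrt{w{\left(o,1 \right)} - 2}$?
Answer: $624$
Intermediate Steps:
$w{\left(Q,t \right)} = 2 Q$
$p{\left(o,x \right)} = \sqrt{-2 + 2 o}$ ($p{\left(o,x \right)} = \sqrt{2 o - 2} = \sqrt{-2 + 2 o}$)
$\left(\left(- \frac{24}{-14} - \frac{8}{p{\left(3,-2 \right)}}\right) - 20\right) \left(-28\right) = \left(\left(- \frac{24}{-14} - \frac{8}{\sqrt{-2 + 2 \cdot 3}}\right) - 20\right) \left(-28\right) = \left(\left(\left(-24\right) \left(- \frac{1}{14}\right) - \frac{8}{\sqrt{-2 + 6}}\right) - 20\right) \left(-28\right) = \left(\left(\frac{12}{7} - \frac{8}{\sqrt{4}}\right) - 20\right) \left(-28\right) = \left(\left(\frac{12}{7} - \frac{8}{2}\right) - 20\right) \left(-28\right) = \left(\left(\frac{12}{7} - 4\right) - 20\right) \left(-28\right) = \left(- \frac{16}{7} - 20\right) \left(-28\right) = \left(- \frac{156}{7}\right) \left(-28\right) = 624$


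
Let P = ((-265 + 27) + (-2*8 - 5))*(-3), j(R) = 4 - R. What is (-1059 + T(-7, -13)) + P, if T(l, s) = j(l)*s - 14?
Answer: -439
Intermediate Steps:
T(l, s) = -14 + s*(4 - l) (T(l, s) = (4 - l)*s - 14 = s*(4 - l) - 14 = -14 + s*(4 - l))
P = 777 (P = (-238 + (-16 - 5))*(-3) = (-238 - 21)*(-3) = -259*(-3) = 777)
(-1059 + T(-7, -13)) + P = (-1059 + (-14 - 1*(-13)*(-4 - 7))) + 777 = (-1059 + (-14 - 1*(-13)*(-11))) + 777 = (-1059 + (-14 - 143)) + 777 = (-1059 - 157) + 777 = -1216 + 777 = -439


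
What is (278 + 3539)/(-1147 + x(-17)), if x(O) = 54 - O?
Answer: -3817/1076 ≈ -3.5474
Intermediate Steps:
(278 + 3539)/(-1147 + x(-17)) = (278 + 3539)/(-1147 + (54 - 1*(-17))) = 3817/(-1147 + (54 + 17)) = 3817/(-1147 + 71) = 3817/(-1076) = 3817*(-1/1076) = -3817/1076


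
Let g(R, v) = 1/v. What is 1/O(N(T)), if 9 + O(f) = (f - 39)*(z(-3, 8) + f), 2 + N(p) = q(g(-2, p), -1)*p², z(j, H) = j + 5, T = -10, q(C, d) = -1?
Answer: 1/14091 ≈ 7.0967e-5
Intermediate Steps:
z(j, H) = 5 + j
N(p) = -2 - p²
O(f) = -9 + (-39 + f)*(2 + f) (O(f) = -9 + (f - 39)*((5 - 3) + f) = -9 + (-39 + f)*(2 + f))
1/O(N(T)) = 1/(-87 + (-2 - 1*(-10)²)² - 37*(-2 - 1*(-10)²)) = 1/(-87 + (-2 - 1*100)² - 37*(-2 - 1*100)) = 1/(-87 + (-2 - 100)² - 37*(-2 - 100)) = 1/(-87 + (-102)² - 37*(-102)) = 1/(-87 + 10404 + 3774) = 1/14091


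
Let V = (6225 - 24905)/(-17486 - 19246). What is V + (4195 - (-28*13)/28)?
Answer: 38646734/9183 ≈ 4208.5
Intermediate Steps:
V = 4670/9183 (V = -18680/(-36732) = -18680*(-1/36732) = 4670/9183 ≈ 0.50855)
V + (4195 - (-28*13)/28) = 4670/9183 + (4195 - (-28*13)/28) = 4670/9183 + (4195 - (-364)/28) = 4670/9183 + (4195 - 1*(-13)) = 4670/9183 + (4195 + 13) = 4670/9183 + 4208 = 38646734/9183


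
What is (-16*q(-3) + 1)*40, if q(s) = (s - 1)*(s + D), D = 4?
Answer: 2600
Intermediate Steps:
q(s) = (-1 + s)*(4 + s) (q(s) = (s - 1)*(s + 4) = (-1 + s)*(4 + s))
(-16*q(-3) + 1)*40 = (-16*(-4 + (-3)² + 3*(-3)) + 1)*40 = (-16*(-4 + 9 - 9) + 1)*40 = (-16*(-4) + 1)*40 = (64 + 1)*40 = 65*40 = 2600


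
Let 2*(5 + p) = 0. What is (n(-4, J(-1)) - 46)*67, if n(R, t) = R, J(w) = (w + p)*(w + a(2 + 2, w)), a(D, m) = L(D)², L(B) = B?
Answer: -3350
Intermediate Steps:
p = -5 (p = -5 + (½)*0 = -5 + 0 = -5)
a(D, m) = D²
J(w) = (-5 + w)*(16 + w) (J(w) = (w - 5)*(w + (2 + 2)²) = (-5 + w)*(w + 4²) = (-5 + w)*(w + 16) = (-5 + w)*(16 + w))
(n(-4, J(-1)) - 46)*67 = (-4 - 46)*67 = -50*67 = -3350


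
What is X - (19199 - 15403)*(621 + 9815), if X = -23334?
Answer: -39638390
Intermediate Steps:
X - (19199 - 15403)*(621 + 9815) = -23334 - (19199 - 15403)*(621 + 9815) = -23334 - 3796*10436 = -23334 - 1*39615056 = -23334 - 39615056 = -39638390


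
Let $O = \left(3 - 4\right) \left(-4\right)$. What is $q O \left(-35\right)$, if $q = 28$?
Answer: $-3920$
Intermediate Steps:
$O = 4$ ($O = \left(-1\right) \left(-4\right) = 4$)
$q O \left(-35\right) = 28 \cdot 4 \left(-35\right) = 112 \left(-35\right) = -3920$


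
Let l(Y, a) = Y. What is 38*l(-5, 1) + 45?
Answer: -145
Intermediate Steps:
38*l(-5, 1) + 45 = 38*(-5) + 45 = -190 + 45 = -145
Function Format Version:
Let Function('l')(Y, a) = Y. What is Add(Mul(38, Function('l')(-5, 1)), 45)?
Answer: -145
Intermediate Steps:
Add(Mul(38, Function('l')(-5, 1)), 45) = Add(Mul(38, -5), 45) = Add(-190, 45) = -145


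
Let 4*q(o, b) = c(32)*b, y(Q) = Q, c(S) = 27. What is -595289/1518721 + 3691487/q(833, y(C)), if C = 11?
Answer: 22425178511675/451060137 ≈ 49717.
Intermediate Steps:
q(o, b) = 27*b/4 (q(o, b) = (27*b)/4 = 27*b/4)
-595289/1518721 + 3691487/q(833, y(C)) = -595289/1518721 + 3691487/(((27/4)*11)) = -595289*1/1518721 + 3691487/(297/4) = -595289/1518721 + 3691487*(4/297) = -595289/1518721 + 14765948/297 = 22425178511675/451060137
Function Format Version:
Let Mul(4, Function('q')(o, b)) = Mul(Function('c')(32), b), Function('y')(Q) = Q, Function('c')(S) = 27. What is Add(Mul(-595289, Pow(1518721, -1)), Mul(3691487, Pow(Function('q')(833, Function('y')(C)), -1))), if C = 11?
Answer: Rational(22425178511675, 451060137) ≈ 49717.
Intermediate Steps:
Function('q')(o, b) = Mul(Rational(27, 4), b) (Function('q')(o, b) = Mul(Rational(1, 4), Mul(27, b)) = Mul(Rational(27, 4), b))
Add(Mul(-595289, Pow(1518721, -1)), Mul(3691487, Pow(Function('q')(833, Function('y')(C)), -1))) = Add(Mul(-595289, Pow(1518721, -1)), Mul(3691487, Pow(Mul(Rational(27, 4), 11), -1))) = Add(Mul(-595289, Rational(1, 1518721)), Mul(3691487, Pow(Rational(297, 4), -1))) = Add(Rational(-595289, 1518721), Mul(3691487, Rational(4, 297))) = Add(Rational(-595289, 1518721), Rational(14765948, 297)) = Rational(22425178511675, 451060137)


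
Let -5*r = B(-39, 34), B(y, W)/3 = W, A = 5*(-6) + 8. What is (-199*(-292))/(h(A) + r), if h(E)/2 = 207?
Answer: 72635/492 ≈ 147.63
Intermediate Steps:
A = -22 (A = -30 + 8 = -22)
h(E) = 414 (h(E) = 2*207 = 414)
B(y, W) = 3*W
r = -102/5 (r = -3*34/5 = -⅕*102 = -102/5 ≈ -20.400)
(-199*(-292))/(h(A) + r) = (-199*(-292))/(414 - 102/5) = 58108/(1968/5) = 58108*(5/1968) = 72635/492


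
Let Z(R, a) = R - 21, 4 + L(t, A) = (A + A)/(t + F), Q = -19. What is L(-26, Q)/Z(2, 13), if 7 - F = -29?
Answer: 39/95 ≈ 0.41053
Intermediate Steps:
F = 36 (F = 7 - 1*(-29) = 7 + 29 = 36)
L(t, A) = -4 + 2*A/(36 + t) (L(t, A) = -4 + (A + A)/(t + 36) = -4 + (2*A)/(36 + t) = -4 + 2*A/(36 + t))
Z(R, a) = -21 + R
L(-26, Q)/Z(2, 13) = (2*(-72 - 19 - 2*(-26))/(36 - 26))/(-21 + 2) = (2*(-72 - 19 + 52)/10)/(-19) = (2*(1/10)*(-39))*(-1/19) = -39/5*(-1/19) = 39/95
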